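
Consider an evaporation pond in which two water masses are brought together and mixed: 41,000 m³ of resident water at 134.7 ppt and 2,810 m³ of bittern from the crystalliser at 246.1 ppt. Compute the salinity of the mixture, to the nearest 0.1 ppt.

By conservation of dissolved salt,
salt = 41,000×134.7 + 2,810×246.1 = 5,522,700 + 691,541 = 6,214,241
volume = 41,000 + 2,810 = 43,810 m³
S = 6,214,241 / 43,810 = 141.845 ppt

141.8 ppt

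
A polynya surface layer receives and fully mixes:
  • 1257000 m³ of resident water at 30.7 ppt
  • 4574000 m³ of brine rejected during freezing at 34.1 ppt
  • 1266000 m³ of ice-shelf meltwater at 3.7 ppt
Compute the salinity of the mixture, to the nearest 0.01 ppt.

28.07 ppt

By conservation of dissolved salt,
salt = 1,257,000×30.7 + 4,574,000×34.1 + 1,266,000×3.7 = 38,589,900 + 155,973,400 + 4,684,200 = 199,247,500
volume = 1,257,000 + 4,574,000 + 1,266,000 = 7,097,000 m³
S = 199,247,500 / 7,097,000 = 28.0749 ppt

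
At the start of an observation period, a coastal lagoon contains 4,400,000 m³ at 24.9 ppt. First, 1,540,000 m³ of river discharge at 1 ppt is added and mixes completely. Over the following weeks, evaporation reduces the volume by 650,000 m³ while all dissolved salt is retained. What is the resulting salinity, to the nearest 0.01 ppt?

After mixing: salt = 4,400,000×24.9 + 1,540,000×1 = 111,100,000; volume = 5,940,000 m³
After evaporation: salt unchanged = 111,100,000; volume = 5,940,000 − 650,000 = 5,290,000 m³
S = 111,100,000 / 5,290,000 = 21.0019 ppt

21.00 ppt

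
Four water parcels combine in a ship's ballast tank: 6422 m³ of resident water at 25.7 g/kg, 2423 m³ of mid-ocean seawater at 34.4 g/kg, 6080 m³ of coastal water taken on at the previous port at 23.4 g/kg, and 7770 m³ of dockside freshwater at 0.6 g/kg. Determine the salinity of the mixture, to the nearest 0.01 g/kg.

17.42 g/kg

By conservation of dissolved salt,
salt = 6,422×25.7 + 2,423×34.4 + 6,080×23.4 + 7,770×0.6 = 165,045.4 + 83,351.2 + 142,272 + 4,662 = 395,330.6
volume = 6,422 + 2,423 + 6,080 + 7,770 = 22,695 m³
S = 395,330.6 / 22,695 = 17.4193 g/kg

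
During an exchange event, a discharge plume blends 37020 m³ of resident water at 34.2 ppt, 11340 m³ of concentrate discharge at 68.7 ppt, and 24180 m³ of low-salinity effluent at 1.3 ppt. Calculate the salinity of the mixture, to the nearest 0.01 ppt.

By conservation of dissolved salt,
salt = 37,020×34.2 + 11,340×68.7 + 24,180×1.3 = 1,266,084 + 779,058 + 31,434 = 2,076,576
volume = 37,020 + 11,340 + 24,180 = 72,540 m³
S = 2,076,576 / 72,540 = 28.6266 ppt

28.63 ppt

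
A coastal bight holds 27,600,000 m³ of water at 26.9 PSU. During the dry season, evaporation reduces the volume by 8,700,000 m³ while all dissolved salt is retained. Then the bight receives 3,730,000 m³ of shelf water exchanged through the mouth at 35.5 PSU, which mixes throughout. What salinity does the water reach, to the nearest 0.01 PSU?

After evaporation: salt = 27,600,000×26.9 = 742,440,000; volume = 27,600,000 − 8,700,000 = 18,900,000 m³
After mixing: salt = 742,440,000 + 3,730,000×35.5 = 874,855,000; volume = 18,900,000 + 3,730,000 = 22,630,000 m³
S = 874,855,000 / 22,630,000 = 38.6591 PSU

38.66 PSU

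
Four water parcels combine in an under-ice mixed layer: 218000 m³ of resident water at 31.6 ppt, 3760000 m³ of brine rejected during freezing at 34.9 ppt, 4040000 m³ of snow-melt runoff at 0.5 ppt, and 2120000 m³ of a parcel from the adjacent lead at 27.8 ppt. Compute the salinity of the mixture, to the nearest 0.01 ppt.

Total salt / total volume:
salt = 218,000×31.6 + 3,760,000×34.9 + 4,040,000×0.5 + 2,120,000×27.8 = 6,888,800 + 131,224,000 + 2,020,000 + 58,936,000 = 199,068,800
volume = 218,000 + 3,760,000 + 4,040,000 + 2,120,000 = 10,138,000 m³
S = 199,068,800 / 10,138,000 = 19.6359 ppt

19.64 ppt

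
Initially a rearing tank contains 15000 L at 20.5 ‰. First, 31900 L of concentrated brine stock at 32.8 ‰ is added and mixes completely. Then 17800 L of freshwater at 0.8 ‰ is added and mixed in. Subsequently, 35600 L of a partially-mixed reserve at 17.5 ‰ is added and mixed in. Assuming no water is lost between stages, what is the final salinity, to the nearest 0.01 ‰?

19.85 ‰

Salt balance:
Initial salt = 15,000×20.5 = 307,500
After stage 1: salt = 307,500 + 31,900×32.8 = 1,353,820; volume = 46,900 L; S = 28.866 ‰
After stage 2: salt = 1,353,820 + 17,800×0.8 = 1,368,060; volume = 64,700 L; S = 21.145 ‰
After stage 3: salt = 1,368,060 + 35,600×17.5 = 1,991,060; volume = 100,300 L
S = 1,991,060 / 100,300 = 19.851 ‰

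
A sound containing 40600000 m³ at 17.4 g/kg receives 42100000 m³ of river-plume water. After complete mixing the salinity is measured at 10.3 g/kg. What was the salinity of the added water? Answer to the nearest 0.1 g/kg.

Salt balance: 40,600,000×17.4 + 42,100,000×S = 82,700,000×10.3
706,440,000 + 42,100,000·S = 851,810,000
S = (851,810,000 − 706,440,000) / 42,100,000 = 3.453 g/kg

3.5 g/kg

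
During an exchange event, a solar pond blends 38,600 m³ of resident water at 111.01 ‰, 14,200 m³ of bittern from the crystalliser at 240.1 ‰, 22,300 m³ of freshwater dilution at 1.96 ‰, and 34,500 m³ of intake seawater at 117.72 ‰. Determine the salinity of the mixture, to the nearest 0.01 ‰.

Total salt / total volume:
salt = 38,600×111.01 + 14,200×240.1 + 22,300×1.96 + 34,500×117.72 = 4,284,986 + 3,409,420 + 43,708 + 4,061,340 = 11,799,454
volume = 38,600 + 14,200 + 22,300 + 34,500 = 109,600 m³
S = 11,799,454 / 109,600 = 107.6593 ‰

107.66 ‰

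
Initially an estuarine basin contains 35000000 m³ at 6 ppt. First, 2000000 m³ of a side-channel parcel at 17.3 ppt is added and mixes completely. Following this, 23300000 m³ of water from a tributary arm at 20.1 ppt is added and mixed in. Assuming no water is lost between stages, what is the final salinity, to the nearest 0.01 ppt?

11.82 ppt

Total salt / total volume:
Initial salt = 35,000,000×6 = 210,000,000
After stage 1: salt = 210,000,000 + 2,000,000×17.3 = 244,600,000; volume = 37,000,000 m³; S = 6.611 ppt
After stage 2: salt = 244,600,000 + 23,300,000×20.1 = 712,930,000; volume = 60,300,000 m³
S = 712,930,000 / 60,300,000 = 11.8231 ppt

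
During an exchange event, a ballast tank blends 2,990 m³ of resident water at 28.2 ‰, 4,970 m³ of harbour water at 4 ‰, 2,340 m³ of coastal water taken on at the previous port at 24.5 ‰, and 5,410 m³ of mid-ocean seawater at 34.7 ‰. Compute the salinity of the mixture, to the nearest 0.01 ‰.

Conserving salt mass:
salt = 2,990×28.2 + 4,970×4 + 2,340×24.5 + 5,410×34.7 = 84,318 + 19,880 + 57,330 + 187,727 = 349,255
volume = 2,990 + 4,970 + 2,340 + 5,410 = 15,710 m³
S = 349,255 / 15,710 = 22.2314 ‰

22.23 ‰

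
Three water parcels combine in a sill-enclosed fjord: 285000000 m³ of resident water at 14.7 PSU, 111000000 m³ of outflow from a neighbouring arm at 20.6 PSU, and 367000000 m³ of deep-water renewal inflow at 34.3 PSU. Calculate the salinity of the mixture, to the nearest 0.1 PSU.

By conservation of dissolved salt,
salt = 285,000,000×14.7 + 111,000,000×20.6 + 367,000,000×34.3 = 4,189,500,000 + 2,286,600,000 + 12,588,100,000 = 19,064,200,000
volume = 285,000,000 + 111,000,000 + 367,000,000 = 763,000,000 m³
S = 19,064,200,000 / 763,000,000 = 24.986 PSU

25.0 PSU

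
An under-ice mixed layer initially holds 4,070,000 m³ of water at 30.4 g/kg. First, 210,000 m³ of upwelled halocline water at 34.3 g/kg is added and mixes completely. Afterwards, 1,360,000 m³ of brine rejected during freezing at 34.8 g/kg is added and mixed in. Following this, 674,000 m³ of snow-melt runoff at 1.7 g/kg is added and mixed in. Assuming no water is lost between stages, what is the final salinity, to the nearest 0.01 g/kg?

28.41 g/kg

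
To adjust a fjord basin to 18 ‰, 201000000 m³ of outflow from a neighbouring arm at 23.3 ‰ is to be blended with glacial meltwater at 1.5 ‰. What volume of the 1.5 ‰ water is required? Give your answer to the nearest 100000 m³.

64600000 m³

Salt balance: 201,000,000×23.3 + V×1.5 = (201,000,000+V)×18
4,683,300,000 + 1.5V = 3,618,000,000 + 18V
1,065,300,000 = 16.5V
V = 64,563,636.36 m³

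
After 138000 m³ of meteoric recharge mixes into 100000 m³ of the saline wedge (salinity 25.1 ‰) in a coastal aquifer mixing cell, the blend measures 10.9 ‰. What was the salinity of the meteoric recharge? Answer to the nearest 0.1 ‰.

Salt balance: 100,000×25.1 + 138,000×S = 238,000×10.9
2,510,000 + 138,000·S = 2,594,200
S = (2,594,200 − 2,510,000) / 138,000 = 0.6101 ‰

0.6 ‰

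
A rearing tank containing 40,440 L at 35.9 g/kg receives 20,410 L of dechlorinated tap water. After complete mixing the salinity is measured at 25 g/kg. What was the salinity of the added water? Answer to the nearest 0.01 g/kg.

3.40 g/kg

Salt balance: 40,440×35.9 + 20,410×S = 60,850×25
1,451,796 + 20,410·S = 1,521,250
S = (1,521,250 − 1,451,796) / 20,410 = 3.4029 g/kg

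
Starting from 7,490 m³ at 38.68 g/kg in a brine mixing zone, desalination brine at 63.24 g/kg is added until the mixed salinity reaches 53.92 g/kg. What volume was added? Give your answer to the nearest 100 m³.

Salt balance: 7,490×38.68 + V×63.24 = (7,490+V)×53.92
289,713.2 + 63.24V = 403,860.8 + 53.92V
114,147.6 = 9.32V
V = 12,247.6 m³

12200 m³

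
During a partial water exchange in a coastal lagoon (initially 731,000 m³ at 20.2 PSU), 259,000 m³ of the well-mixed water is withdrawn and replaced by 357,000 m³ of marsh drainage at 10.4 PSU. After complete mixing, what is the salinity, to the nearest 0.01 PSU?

15.98 PSU

Remaining after removal: 472,000 m³ at 20.2 PSU (salt = 9,534,400)
After addition: salt = 9,534,400 + 357,000×10.4 = 13,247,200; volume = 829,000 m³
S = 13,247,200 / 829,000 = 15.9797 PSU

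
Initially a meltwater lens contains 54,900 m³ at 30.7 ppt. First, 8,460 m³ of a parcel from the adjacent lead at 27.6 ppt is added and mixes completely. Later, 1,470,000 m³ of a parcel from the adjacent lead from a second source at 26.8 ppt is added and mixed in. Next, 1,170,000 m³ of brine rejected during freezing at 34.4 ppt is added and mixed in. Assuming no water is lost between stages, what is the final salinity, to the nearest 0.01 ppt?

Weighted by volume,
Initial salt = 54,900×30.7 = 1,685,430
After stage 1: salt = 1,685,430 + 8,460×27.6 = 1,918,926; volume = 63,360 m³; S = 30.286 ppt
After stage 2: salt = 1,918,926 + 1,470,000×26.8 = 41,314,926; volume = 1,533,360 m³; S = 26.944 ppt
After stage 3: salt = 41,314,926 + 1,170,000×34.4 = 81,562,926; volume = 2,703,360 m³
S = 81,562,926 / 2,703,360 = 30.1709 ppt

30.17 ppt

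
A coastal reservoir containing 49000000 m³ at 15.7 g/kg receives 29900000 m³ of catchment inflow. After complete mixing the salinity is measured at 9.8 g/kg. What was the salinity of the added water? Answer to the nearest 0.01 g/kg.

0.13 g/kg

Salt balance: 49,000,000×15.7 + 29,900,000×S = 78,900,000×9.8
769,300,000 + 29,900,000·S = 773,220,000
S = (773,220,000 − 769,300,000) / 29,900,000 = 0.1311 g/kg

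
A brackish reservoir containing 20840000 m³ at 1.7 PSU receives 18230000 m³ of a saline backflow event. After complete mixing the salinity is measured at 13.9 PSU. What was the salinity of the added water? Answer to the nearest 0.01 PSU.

27.85 PSU

Salt balance: 20,840,000×1.7 + 18,230,000×S = 39,070,000×13.9
35,428,000 + 18,230,000·S = 543,073,000
S = (543,073,000 − 35,428,000) / 18,230,000 = 27.8467 PSU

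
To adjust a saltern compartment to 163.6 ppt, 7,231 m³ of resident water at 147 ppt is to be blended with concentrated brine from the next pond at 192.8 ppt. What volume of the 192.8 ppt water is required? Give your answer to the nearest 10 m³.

Salt balance: 7,231×147 + V×192.8 = (7,231+V)×163.6
1,062,957 + 192.8V = 1,182,991.6 + 163.6V
120,034.6 = 29.2V
V = 4,110.77 m³

4110 m³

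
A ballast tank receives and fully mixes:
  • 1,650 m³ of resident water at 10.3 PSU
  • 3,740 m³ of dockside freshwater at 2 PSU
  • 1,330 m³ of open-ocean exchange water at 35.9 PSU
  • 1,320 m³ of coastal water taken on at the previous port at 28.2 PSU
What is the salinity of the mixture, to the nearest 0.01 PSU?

13.61 PSU

Mass of salt is conserved:
salt = 1,650×10.3 + 3,740×2 + 1,330×35.9 + 1,320×28.2 = 16,995 + 7,480 + 47,747 + 37,224 = 109,446
volume = 1,650 + 3,740 + 1,330 + 1,320 = 8,040 m³
S = 109,446 / 8,040 = 13.6127 PSU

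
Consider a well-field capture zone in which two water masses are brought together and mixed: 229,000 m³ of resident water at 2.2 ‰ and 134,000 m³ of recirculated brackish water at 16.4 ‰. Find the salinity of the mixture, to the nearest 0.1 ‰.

Salt balance:
salt = 229,000×2.2 + 134,000×16.4 = 503,800 + 2,197,600 = 2,701,400
volume = 229,000 + 134,000 = 363,000 m³
S = 2,701,400 / 363,000 = 7.442 ‰

7.4 ‰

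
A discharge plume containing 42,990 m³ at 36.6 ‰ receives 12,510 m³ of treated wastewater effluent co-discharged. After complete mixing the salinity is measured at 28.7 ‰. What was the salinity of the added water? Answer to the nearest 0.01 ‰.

Salt balance: 42,990×36.6 + 12,510×S = 55,500×28.7
1,573,434 + 12,510·S = 1,592,850
S = (1,592,850 − 1,573,434) / 12,510 = 1.552 ‰

1.55 ‰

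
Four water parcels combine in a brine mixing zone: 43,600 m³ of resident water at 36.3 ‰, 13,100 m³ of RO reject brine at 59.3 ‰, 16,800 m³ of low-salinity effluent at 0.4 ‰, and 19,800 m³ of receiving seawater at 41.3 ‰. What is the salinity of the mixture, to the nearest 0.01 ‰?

34.13 ‰

Conserving salt mass:
salt = 43,600×36.3 + 13,100×59.3 + 16,800×0.4 + 19,800×41.3 = 1,582,680 + 776,830 + 6,720 + 817,740 = 3,183,970
volume = 43,600 + 13,100 + 16,800 + 19,800 = 93,300 m³
S = 3,183,970 / 93,300 = 34.1262 ‰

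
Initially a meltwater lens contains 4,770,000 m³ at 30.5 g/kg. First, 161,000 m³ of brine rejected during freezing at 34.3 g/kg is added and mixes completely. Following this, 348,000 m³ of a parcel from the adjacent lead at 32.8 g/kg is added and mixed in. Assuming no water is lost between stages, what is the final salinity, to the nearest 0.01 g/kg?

By conservation of dissolved salt,
Initial salt = 4,770,000×30.5 = 145,485,000
After stage 1: salt = 145,485,000 + 161,000×34.3 = 151,007,300; volume = 4,931,000 m³; S = 30.624 g/kg
After stage 2: salt = 151,007,300 + 348,000×32.8 = 162,421,700; volume = 5,279,000 m³
S = 162,421,700 / 5,279,000 = 30.7675 g/kg

30.77 g/kg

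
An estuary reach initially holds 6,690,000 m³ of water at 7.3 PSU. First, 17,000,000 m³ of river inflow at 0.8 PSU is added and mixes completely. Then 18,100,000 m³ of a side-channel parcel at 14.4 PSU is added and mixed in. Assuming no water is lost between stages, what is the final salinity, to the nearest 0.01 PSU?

7.73 PSU

Mass of salt is conserved:
Initial salt = 6,690,000×7.3 = 48,837,000
After stage 1: salt = 48,837,000 + 17,000,000×0.8 = 62,437,000; volume = 23,690,000 m³; S = 2.636 PSU
After stage 2: salt = 62,437,000 + 18,100,000×14.4 = 323,077,000; volume = 41,790,000 m³
S = 323,077,000 / 41,790,000 = 7.731 PSU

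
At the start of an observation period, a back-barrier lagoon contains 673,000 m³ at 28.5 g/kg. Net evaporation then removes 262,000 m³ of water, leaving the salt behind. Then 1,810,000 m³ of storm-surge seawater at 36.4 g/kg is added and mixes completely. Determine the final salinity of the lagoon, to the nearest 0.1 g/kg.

After evaporation: salt = 673,000×28.5 = 19,180,500; volume = 673,000 − 262,000 = 411,000 m³
After mixing: salt = 19,180,500 + 1,810,000×36.4 = 85,064,500; volume = 411,000 + 1,810,000 = 2,221,000 m³
S = 85,064,500 / 2,221,000 = 38.3001 g/kg

38.3 g/kg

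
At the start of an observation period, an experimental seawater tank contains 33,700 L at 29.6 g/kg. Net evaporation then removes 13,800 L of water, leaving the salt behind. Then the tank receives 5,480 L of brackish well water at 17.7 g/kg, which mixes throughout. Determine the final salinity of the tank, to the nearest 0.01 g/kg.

43.13 g/kg

After evaporation: salt = 33,700×29.6 = 997,520; volume = 33,700 − 13,800 = 19,900 L
After mixing: salt = 997,520 + 5,480×17.7 = 1,094,516; volume = 19,900 + 5,480 = 25,380 L
S = 1,094,516 / 25,380 = 43.1251 g/kg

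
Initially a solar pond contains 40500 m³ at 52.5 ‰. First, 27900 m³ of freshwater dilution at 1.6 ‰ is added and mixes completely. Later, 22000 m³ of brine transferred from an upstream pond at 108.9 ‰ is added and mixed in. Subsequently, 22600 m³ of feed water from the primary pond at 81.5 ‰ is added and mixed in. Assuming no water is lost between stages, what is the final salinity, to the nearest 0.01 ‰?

By conservation of dissolved salt,
Initial salt = 40,500×52.5 = 2,126,250
After stage 1: salt = 2,126,250 + 27,900×1.6 = 2,170,890; volume = 68,400 m³; S = 31.738 ‰
After stage 2: salt = 2,170,890 + 22,000×108.9 = 4,566,690; volume = 90,400 m³; S = 50.516 ‰
After stage 3: salt = 4,566,690 + 22,600×81.5 = 6,408,590; volume = 113,000 m³
S = 6,408,590 / 113,000 = 56.7132 ‰

56.71 ‰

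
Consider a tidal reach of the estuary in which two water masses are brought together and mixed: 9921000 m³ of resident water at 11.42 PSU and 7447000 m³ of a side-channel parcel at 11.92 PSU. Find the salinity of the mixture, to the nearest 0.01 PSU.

11.63 PSU

Salt balance:
salt = 9,921,000×11.42 + 7,447,000×11.92 = 113,297,820 + 88,768,240 = 202,066,060
volume = 9,921,000 + 7,447,000 = 17,368,000 m³
S = 202,066,060 / 17,368,000 = 11.6344 PSU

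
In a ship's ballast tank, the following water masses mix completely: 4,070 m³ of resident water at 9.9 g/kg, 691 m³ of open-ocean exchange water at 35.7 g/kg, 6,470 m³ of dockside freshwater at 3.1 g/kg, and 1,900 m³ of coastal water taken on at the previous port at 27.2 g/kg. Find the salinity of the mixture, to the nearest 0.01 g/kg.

10.41 g/kg

Salt balance:
salt = 4,070×9.9 + 691×35.7 + 6,470×3.1 + 1,900×27.2 = 40,293 + 24,668.7 + 20,057 + 51,680 = 136,698.7
volume = 4,070 + 691 + 6,470 + 1,900 = 13,131 m³
S = 136,698.7 / 13,131 = 10.4104 g/kg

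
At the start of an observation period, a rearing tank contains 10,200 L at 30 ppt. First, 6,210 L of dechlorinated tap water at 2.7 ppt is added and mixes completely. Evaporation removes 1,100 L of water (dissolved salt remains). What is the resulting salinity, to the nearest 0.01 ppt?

After mixing: salt = 10,200×30 + 6,210×2.7 = 322,767; volume = 16,410 L
After evaporation: salt unchanged = 322,767; volume = 16,410 − 1,100 = 15,310 L
S = 322,767 / 15,310 = 21.0821 ppt

21.08 ppt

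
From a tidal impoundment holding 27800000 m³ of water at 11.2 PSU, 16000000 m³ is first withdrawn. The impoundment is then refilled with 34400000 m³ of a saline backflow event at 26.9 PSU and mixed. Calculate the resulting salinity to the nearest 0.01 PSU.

22.89 PSU

Remaining after removal: 11,800,000 m³ at 11.2 PSU (salt = 132,160,000)
After addition: salt = 132,160,000 + 34,400,000×26.9 = 1,057,520,000; volume = 46,200,000 m³
S = 1,057,520,000 / 46,200,000 = 22.89 PSU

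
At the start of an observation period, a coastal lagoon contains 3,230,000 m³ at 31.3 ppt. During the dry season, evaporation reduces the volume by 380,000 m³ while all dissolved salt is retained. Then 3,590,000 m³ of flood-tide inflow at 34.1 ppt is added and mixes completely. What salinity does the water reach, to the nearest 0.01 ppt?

34.71 ppt

After evaporation: salt = 3,230,000×31.3 = 101,099,000; volume = 3,230,000 − 380,000 = 2,850,000 m³
After mixing: salt = 101,099,000 + 3,590,000×34.1 = 223,518,000; volume = 2,850,000 + 3,590,000 = 6,440,000 m³
S = 223,518,000 / 6,440,000 = 34.7078 ppt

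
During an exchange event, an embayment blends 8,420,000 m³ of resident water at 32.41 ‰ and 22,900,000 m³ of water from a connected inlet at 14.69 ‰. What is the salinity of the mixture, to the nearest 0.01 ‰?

19.45 ‰

Weighted by volume,
salt = 8,420,000×32.41 + 22,900,000×14.69 = 272,892,200 + 336,401,000 = 609,293,200
volume = 8,420,000 + 22,900,000 = 31,320,000 m³
S = 609,293,200 / 31,320,000 = 19.4538 ‰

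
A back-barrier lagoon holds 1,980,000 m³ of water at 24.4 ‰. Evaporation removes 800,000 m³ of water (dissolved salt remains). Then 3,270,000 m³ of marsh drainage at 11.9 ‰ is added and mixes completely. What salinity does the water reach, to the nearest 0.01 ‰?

After evaporation: salt = 1,980,000×24.4 = 48,312,000; volume = 1,980,000 − 800,000 = 1,180,000 m³
After mixing: salt = 48,312,000 + 3,270,000×11.9 = 87,225,000; volume = 1,180,000 + 3,270,000 = 4,450,000 m³
S = 87,225,000 / 4,450,000 = 19.6011 ‰

19.60 ‰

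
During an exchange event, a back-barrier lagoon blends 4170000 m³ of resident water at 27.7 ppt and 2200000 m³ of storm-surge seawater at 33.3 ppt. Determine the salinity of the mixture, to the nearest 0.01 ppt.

Conserving salt mass:
salt = 4,170,000×27.7 + 2,200,000×33.3 = 115,509,000 + 73,260,000 = 188,769,000
volume = 4,170,000 + 2,200,000 = 6,370,000 m³
S = 188,769,000 / 6,370,000 = 29.6341 ppt

29.63 ppt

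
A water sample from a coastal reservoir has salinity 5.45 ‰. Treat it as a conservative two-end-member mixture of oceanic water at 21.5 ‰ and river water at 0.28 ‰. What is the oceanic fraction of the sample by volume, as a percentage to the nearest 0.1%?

24.4%

Let g be the oceanic fraction. Salt balance per unit volume:
g×21.5 + (1−g)×0.28 = 5.45
g = (5.45 − 0.28) / (21.5 − 0.28) = 5.17/21.22 = 0.2436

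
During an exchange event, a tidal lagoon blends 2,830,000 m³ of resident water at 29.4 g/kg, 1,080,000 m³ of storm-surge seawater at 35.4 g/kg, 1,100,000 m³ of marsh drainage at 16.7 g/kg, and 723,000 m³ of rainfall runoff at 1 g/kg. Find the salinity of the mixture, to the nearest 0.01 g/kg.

24.51 g/kg

Mass of salt is conserved:
salt = 2,830,000×29.4 + 1,080,000×35.4 + 1,100,000×16.7 + 723,000×1 = 83,202,000 + 38,232,000 + 18,370,000 + 723,000 = 140,527,000
volume = 2,830,000 + 1,080,000 + 1,100,000 + 723,000 = 5,733,000 m³
S = 140,527,000 / 5,733,000 = 24.5119 g/kg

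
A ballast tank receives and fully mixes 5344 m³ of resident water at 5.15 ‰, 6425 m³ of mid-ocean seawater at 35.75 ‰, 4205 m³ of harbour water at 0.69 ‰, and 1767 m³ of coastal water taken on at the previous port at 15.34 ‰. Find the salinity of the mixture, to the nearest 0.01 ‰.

16.19 ‰

Total salt / total volume:
salt = 5,344×5.15 + 6,425×35.75 + 4,205×0.69 + 1,767×15.34 = 27,521.6 + 229,693.75 + 2,901.45 + 27,105.78 = 287,222.58
volume = 5,344 + 6,425 + 4,205 + 1,767 = 17,741 m³
S = 287,222.58 / 17,741 = 16.1898 ‰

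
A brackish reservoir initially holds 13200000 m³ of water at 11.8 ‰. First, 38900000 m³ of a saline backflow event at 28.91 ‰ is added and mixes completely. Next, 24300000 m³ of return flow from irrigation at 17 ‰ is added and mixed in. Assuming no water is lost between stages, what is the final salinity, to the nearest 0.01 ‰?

Conserving salt mass:
Initial salt = 13,200,000×11.8 = 155,760,000
After stage 1: salt = 155,760,000 + 38,900,000×28.91 = 1,280,359,000; volume = 52,100,000 m³; S = 24.575 ‰
After stage 2: salt = 1,280,359,000 + 24,300,000×17 = 1,693,459,000; volume = 76,400,000 m³
S = 1,693,459,000 / 76,400,000 = 22.1657 ‰

22.17 ‰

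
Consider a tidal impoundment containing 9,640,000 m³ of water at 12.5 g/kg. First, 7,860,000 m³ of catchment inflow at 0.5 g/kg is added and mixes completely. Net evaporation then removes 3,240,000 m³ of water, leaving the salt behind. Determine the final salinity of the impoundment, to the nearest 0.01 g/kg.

After mixing: salt = 9,640,000×12.5 + 7,860,000×0.5 = 124,430,000; volume = 17,500,000 m³
After evaporation: salt unchanged = 124,430,000; volume = 17,500,000 − 3,240,000 = 14,260,000 m³
S = 124,430,000 / 14,260,000 = 8.7258 g/kg

8.73 g/kg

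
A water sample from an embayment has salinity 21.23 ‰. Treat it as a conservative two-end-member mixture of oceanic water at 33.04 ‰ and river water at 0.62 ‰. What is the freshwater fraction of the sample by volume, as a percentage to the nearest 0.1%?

36.4%

Let f be the freshwater fraction. Salt balance per unit volume:
f×0.62 + (1−f)×33.04 = 21.23
f = (33.04 − 21.23) / (33.04 − 0.62) = 11.81/32.42 = 0.3643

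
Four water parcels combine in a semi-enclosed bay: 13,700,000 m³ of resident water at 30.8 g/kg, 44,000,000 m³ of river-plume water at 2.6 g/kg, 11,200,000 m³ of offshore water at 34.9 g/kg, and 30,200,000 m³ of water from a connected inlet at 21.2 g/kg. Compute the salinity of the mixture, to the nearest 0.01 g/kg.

15.82 g/kg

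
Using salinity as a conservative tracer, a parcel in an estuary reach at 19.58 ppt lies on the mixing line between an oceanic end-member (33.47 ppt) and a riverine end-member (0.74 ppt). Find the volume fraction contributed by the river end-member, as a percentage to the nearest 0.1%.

42.4%

Let f be the freshwater fraction. Salt balance per unit volume:
f×0.74 + (1−f)×33.47 = 19.58
f = (33.47 − 19.58) / (33.47 − 0.74) = 13.89/32.73 = 0.4244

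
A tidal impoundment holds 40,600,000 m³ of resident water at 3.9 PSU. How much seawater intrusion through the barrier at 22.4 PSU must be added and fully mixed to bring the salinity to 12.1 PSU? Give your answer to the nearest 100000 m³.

Salt balance: 40,600,000×3.9 + V×22.4 = (40,600,000+V)×12.1
158,340,000 + 22.4V = 491,260,000 + 12.1V
332,920,000 = 10.3V
V = 32,322,330.1 m³

32300000 m³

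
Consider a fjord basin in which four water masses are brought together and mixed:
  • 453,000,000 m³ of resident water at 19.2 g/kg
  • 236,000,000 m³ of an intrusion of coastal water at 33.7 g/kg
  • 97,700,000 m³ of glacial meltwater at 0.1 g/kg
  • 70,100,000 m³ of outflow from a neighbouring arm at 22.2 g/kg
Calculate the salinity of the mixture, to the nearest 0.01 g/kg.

21.26 g/kg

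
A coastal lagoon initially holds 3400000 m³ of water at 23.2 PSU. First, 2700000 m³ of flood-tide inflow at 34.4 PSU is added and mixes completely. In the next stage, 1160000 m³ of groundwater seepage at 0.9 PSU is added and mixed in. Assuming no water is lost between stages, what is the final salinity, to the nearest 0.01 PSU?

23.80 PSU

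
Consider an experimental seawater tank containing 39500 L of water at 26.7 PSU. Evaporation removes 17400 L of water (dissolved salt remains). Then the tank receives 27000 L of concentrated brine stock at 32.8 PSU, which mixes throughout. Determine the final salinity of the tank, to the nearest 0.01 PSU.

39.52 PSU

After evaporation: salt = 39,500×26.7 = 1,054,650; volume = 39,500 − 17,400 = 22,100 L
After mixing: salt = 1,054,650 + 27,000×32.8 = 1,940,250; volume = 22,100 + 27,000 = 49,100 L
S = 1,940,250 / 49,100 = 39.5163 PSU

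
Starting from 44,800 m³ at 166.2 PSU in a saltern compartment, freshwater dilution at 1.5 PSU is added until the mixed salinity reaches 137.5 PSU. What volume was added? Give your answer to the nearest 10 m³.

9450 m³

Salt balance: 44,800×166.2 + V×1.5 = (44,800+V)×137.5
7,445,760 + 1.5V = 6,160,000 + 137.5V
1,285,760 = 136V
V = 9,454.12 m³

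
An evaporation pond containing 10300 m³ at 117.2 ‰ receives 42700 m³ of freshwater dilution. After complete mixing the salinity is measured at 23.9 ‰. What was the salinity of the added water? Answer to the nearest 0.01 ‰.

Salt balance: 10,300×117.2 + 42,700×S = 53,000×23.9
1,207,160 + 42,700·S = 1,266,700
S = (1,266,700 − 1,207,160) / 42,700 = 1.3944 ‰

1.39 ‰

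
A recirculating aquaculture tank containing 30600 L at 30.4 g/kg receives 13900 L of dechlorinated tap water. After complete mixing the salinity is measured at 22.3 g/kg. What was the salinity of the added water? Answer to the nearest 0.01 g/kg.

Salt balance: 30,600×30.4 + 13,900×S = 44,500×22.3
930,240 + 13,900·S = 992,350
S = (992,350 − 930,240) / 13,900 = 4.4683 g/kg

4.47 g/kg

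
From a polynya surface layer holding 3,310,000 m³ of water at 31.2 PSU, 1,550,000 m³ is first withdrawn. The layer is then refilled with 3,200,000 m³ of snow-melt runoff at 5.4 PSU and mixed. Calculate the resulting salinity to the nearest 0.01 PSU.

14.55 PSU

Remaining after removal: 1,760,000 m³ at 31.2 PSU (salt = 54,912,000)
After addition: salt = 54,912,000 + 3,200,000×5.4 = 72,192,000; volume = 4,960,000 m³
S = 72,192,000 / 4,960,000 = 14.5548 PSU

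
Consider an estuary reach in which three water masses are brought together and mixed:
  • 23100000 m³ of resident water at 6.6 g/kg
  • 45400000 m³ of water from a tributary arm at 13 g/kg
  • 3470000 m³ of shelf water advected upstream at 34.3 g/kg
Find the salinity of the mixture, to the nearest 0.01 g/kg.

11.97 g/kg

Salt balance:
salt = 23,100,000×6.6 + 45,400,000×13 + 3,470,000×34.3 = 152,460,000 + 590,200,000 + 119,021,000 = 861,681,000
volume = 23,100,000 + 45,400,000 + 3,470,000 = 71,970,000 m³
S = 861,681,000 / 71,970,000 = 11.9728 g/kg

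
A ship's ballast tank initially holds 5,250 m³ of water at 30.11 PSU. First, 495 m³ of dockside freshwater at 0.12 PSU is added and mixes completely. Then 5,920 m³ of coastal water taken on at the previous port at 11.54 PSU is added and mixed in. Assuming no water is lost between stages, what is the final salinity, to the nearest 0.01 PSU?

19.41 PSU

Conserving salt mass:
Initial salt = 5,250×30.11 = 158,077.5
After stage 1: salt = 158,077.5 + 495×0.12 = 158,136.9; volume = 5,745 m³; S = 27.526 PSU
After stage 2: salt = 158,136.9 + 5,920×11.54 = 226,453.7; volume = 11,665 m³
S = 226,453.7 / 11,665 = 19.4131 PSU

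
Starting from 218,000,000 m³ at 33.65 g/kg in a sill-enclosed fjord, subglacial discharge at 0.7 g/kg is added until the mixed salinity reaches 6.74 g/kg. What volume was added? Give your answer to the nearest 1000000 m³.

971000000 m³

Salt balance: 218,000,000×33.65 + V×0.7 = (218,000,000+V)×6.74
7,335,700,000 + 0.7V = 1,469,320,000 + 6.74V
5,866,380,000 = 6.04V
V = 971,254,966.89 m³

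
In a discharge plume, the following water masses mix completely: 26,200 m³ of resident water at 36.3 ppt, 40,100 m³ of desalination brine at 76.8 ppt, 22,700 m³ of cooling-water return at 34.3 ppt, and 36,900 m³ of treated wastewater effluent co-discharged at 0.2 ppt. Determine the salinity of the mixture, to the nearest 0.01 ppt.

38.26 ppt

Mass of salt is conserved:
salt = 26,200×36.3 + 40,100×76.8 + 22,700×34.3 + 36,900×0.2 = 951,060 + 3,079,680 + 778,610 + 7,380 = 4,816,730
volume = 26,200 + 40,100 + 22,700 + 36,900 = 125,900 m³
S = 4,816,730 / 125,900 = 38.2584 ppt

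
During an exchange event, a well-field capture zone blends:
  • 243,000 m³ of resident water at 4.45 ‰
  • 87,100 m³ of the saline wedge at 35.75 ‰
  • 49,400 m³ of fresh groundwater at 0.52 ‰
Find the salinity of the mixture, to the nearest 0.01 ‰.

Total salt / total volume:
salt = 243,000×4.45 + 87,100×35.75 + 49,400×0.52 = 1,081,350 + 3,113,825 + 25,688 = 4,220,863
volume = 243,000 + 87,100 + 49,400 = 379,500 m³
S = 4,220,863 / 379,500 = 11.1222 ‰

11.12 ‰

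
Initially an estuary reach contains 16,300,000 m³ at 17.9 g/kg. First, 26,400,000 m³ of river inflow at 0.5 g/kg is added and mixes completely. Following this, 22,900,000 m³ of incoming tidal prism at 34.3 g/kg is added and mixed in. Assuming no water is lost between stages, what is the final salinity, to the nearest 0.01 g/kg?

Weighted by volume,
Initial salt = 16,300,000×17.9 = 291,770,000
After stage 1: salt = 291,770,000 + 26,400,000×0.5 = 304,970,000; volume = 42,700,000 m³; S = 7.142 g/kg
After stage 2: salt = 304,970,000 + 22,900,000×34.3 = 1,090,440,000; volume = 65,600,000 m³
S = 1,090,440,000 / 65,600,000 = 16.6226 g/kg

16.62 g/kg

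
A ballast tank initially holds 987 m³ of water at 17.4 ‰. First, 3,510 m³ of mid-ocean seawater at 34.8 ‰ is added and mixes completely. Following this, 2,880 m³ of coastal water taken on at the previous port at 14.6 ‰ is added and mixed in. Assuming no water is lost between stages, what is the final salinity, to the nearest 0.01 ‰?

24.59 ‰

Mass of salt is conserved:
Initial salt = 987×17.4 = 17,173.8
After stage 1: salt = 17,173.8 + 3,510×34.8 = 139,321.8; volume = 4,497 m³; S = 30.981 ‰
After stage 2: salt = 139,321.8 + 2,880×14.6 = 181,369.8; volume = 7,377 m³
S = 181,369.8 / 7,377 = 24.5858 ‰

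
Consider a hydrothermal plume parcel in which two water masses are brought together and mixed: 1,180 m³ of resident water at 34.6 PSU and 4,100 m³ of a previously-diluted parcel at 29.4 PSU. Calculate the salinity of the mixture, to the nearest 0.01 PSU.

By conservation of dissolved salt,
salt = 1,180×34.6 + 4,100×29.4 = 40,828 + 120,540 = 161,368
volume = 1,180 + 4,100 = 5,280 m³
S = 161,368 / 5,280 = 30.5621 PSU

30.56 PSU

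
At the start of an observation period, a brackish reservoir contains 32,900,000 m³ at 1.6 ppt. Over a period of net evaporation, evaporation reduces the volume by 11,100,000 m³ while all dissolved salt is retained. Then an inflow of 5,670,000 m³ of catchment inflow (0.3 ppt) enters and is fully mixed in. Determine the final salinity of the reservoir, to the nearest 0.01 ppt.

After evaporation: salt = 32,900,000×1.6 = 52,640,000; volume = 32,900,000 − 11,100,000 = 21,800,000 m³
After mixing: salt = 52,640,000 + 5,670,000×0.3 = 54,341,000; volume = 21,800,000 + 5,670,000 = 27,470,000 m³
S = 54,341,000 / 27,470,000 = 1.9782 ppt

1.98 ppt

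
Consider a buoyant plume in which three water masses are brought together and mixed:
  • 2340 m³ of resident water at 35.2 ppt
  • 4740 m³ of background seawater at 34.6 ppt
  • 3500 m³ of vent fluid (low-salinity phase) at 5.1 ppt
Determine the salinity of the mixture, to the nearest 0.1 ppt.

Mass of salt is conserved:
salt = 2,340×35.2 + 4,740×34.6 + 3,500×5.1 = 82,368 + 164,004 + 17,850 = 264,222
volume = 2,340 + 4,740 + 3,500 = 10,580 m³
S = 264,222 / 10,580 = 24.974 ppt

25.0 ppt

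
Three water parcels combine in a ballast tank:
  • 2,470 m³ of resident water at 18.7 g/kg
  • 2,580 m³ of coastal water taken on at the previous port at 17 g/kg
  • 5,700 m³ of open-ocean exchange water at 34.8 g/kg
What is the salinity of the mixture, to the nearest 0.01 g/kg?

By conservation of dissolved salt,
salt = 2,470×18.7 + 2,580×17 + 5,700×34.8 = 46,189 + 43,860 + 198,360 = 288,409
volume = 2,470 + 2,580 + 5,700 = 10,750 m³
S = 288,409 / 10,750 = 26.8287 g/kg

26.83 g/kg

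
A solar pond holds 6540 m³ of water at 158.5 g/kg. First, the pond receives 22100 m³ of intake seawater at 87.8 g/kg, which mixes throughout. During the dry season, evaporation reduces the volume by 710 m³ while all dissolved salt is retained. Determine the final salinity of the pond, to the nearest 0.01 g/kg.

After mixing: salt = 6,540×158.5 + 22,100×87.8 = 2,976,970; volume = 28,640 m³
After evaporation: salt unchanged = 2,976,970; volume = 28,640 − 710 = 27,930 m³
S = 2,976,970 / 27,930 = 106.5868 g/kg

106.59 g/kg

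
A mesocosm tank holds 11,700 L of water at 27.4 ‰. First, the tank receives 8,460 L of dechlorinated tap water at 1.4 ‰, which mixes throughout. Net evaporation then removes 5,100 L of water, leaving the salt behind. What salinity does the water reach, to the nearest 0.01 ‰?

After mixing: salt = 11,700×27.4 + 8,460×1.4 = 332,424; volume = 20,160 L
After evaporation: salt unchanged = 332,424; volume = 20,160 − 5,100 = 15,060 L
S = 332,424 / 15,060 = 22.0733 ‰

22.07 ‰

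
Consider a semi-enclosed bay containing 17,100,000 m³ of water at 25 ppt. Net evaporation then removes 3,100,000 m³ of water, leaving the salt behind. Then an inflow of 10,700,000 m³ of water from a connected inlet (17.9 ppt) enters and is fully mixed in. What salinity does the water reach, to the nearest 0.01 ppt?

After evaporation: salt = 17,100,000×25 = 427,500,000; volume = 17,100,000 − 3,100,000 = 14,000,000 m³
After mixing: salt = 427,500,000 + 10,700,000×17.9 = 619,030,000; volume = 14,000,000 + 10,700,000 = 24,700,000 m³
S = 619,030,000 / 24,700,000 = 25.0619 ppt

25.06 ppt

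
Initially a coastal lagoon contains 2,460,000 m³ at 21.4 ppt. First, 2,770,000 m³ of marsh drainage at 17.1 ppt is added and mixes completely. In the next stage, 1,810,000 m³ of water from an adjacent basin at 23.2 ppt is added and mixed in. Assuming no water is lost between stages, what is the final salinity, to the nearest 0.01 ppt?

20.17 ppt

Weighted by volume,
Initial salt = 2,460,000×21.4 = 52,644,000
After stage 1: salt = 52,644,000 + 2,770,000×17.1 = 100,011,000; volume = 5,230,000 m³; S = 19.123 ppt
After stage 2: salt = 100,011,000 + 1,810,000×23.2 = 142,003,000; volume = 7,040,000 m³
S = 142,003,000 / 7,040,000 = 20.1709 ppt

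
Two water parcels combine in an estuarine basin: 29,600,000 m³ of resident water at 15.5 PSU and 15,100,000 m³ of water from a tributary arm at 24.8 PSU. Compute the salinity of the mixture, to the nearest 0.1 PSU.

Mass of salt is conserved:
salt = 29,600,000×15.5 + 15,100,000×24.8 = 458,800,000 + 374,480,000 = 833,280,000
volume = 29,600,000 + 15,100,000 = 44,700,000 m³
S = 833,280,000 / 44,700,000 = 18.642 PSU

18.6 PSU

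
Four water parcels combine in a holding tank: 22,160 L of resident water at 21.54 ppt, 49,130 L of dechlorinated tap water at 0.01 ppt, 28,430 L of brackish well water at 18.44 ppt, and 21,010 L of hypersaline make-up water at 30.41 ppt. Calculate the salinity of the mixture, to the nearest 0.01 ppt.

13.59 ppt

By conservation of dissolved salt,
salt = 22,160×21.54 + 49,130×0.01 + 28,430×18.44 + 21,010×30.41 = 477,326.4 + 491.3 + 524,249.2 + 638,914.1 = 1,640,981
volume = 22,160 + 49,130 + 28,430 + 21,010 = 120,730 L
S = 1,640,981 / 120,730 = 13.5922 ppt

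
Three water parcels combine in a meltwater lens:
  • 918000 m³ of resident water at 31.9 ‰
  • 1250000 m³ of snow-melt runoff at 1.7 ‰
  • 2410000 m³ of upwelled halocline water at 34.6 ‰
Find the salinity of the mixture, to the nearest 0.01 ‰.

25.08 ‰

Weighted by volume,
salt = 918,000×31.9 + 1,250,000×1.7 + 2,410,000×34.6 = 29,284,200 + 2,125,000 + 83,386,000 = 114,795,200
volume = 918,000 + 1,250,000 + 2,410,000 = 4,578,000 m³
S = 114,795,200 / 4,578,000 = 25.0754 ‰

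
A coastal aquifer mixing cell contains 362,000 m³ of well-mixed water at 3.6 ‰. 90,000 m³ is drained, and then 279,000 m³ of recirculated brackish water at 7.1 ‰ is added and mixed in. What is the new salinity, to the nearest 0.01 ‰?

5.37 ‰

Remaining after removal: 272,000 m³ at 3.6 ‰ (salt = 979,200)
After addition: salt = 979,200 + 279,000×7.1 = 2,960,100; volume = 551,000 m³
S = 2,960,100 / 551,000 = 5.3722 ‰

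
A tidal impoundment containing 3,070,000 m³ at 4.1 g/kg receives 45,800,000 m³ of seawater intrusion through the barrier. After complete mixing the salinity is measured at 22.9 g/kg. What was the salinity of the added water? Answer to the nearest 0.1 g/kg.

Salt balance: 3,070,000×4.1 + 45,800,000×S = 48,870,000×22.9
12,587,000 + 45,800,000·S = 1,119,123,000
S = (1,119,123,000 − 12,587,000) / 45,800,000 = 24.1602 g/kg

24.2 g/kg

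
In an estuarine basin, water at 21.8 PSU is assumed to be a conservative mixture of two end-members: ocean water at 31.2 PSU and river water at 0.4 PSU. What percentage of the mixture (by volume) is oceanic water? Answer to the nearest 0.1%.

Let g be the oceanic fraction. Salt balance per unit volume:
g×31.2 + (1−g)×0.4 = 21.8
g = (21.8 − 0.4) / (31.2 − 0.4) = 21.4/30.8 = 0.6948

69.5%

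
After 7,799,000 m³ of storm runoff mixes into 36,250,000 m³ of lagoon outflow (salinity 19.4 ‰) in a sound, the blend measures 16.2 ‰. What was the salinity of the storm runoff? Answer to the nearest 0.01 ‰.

Salt balance: 36,250,000×19.4 + 7,799,000×S = 44,049,000×16.2
703,250,000 + 7,799,000·S = 713,593,800
S = (713,593,800 − 703,250,000) / 7,799,000 = 1.3263 ‰

1.33 ‰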